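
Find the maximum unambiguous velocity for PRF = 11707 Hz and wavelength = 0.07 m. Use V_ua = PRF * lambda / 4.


V_ua = 11707 * 0.07 / 4 = 204.9 m/s

204.9 m/s


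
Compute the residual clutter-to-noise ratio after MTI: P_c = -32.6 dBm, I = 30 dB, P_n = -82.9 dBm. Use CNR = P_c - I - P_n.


CNR = -32.6 - 30 - (-82.9) = 20.3 dB

20.3 dB


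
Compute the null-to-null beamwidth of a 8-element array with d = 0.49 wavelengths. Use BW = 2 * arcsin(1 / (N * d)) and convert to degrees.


1/(N*d) = 1/(8*0.49) = 0.255102
BW = 2*arcsin(0.255102) = 29.6 degrees

29.6 degrees


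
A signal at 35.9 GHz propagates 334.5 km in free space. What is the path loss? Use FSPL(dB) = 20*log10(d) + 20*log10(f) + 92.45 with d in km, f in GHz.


20*log10(334.5) = 50.49
20*log10(35.9) = 31.1
FSPL = 174.0 dB

174.0 dB


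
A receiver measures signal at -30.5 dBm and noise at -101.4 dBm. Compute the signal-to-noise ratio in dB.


SNR = -30.5 - (-101.4) = 70.9 dB

70.9 dB


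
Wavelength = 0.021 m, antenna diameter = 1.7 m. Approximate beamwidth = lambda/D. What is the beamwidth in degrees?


BW_rad = 0.021 / 1.7 = 0.012353
BW_deg = 0.71 degrees

0.71 degrees


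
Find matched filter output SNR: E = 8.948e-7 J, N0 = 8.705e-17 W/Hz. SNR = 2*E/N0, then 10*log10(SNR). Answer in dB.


SNR_lin = 2 * 8.948e-7 / 8.705e-17 = 2.056e10
SNR_dB = 10*log10(2.056e10) = 103.1 dB

103.1 dB


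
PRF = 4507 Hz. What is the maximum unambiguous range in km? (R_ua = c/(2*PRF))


R_ua = 3e8 / (2 * 4507) = 33281.6 m = 33.3 km

33.3 km


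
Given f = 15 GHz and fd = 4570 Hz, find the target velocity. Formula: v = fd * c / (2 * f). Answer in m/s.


v = 4570 * 3e8 / (2 * 15000000000.0) = 45.7 m/s

45.7 m/s


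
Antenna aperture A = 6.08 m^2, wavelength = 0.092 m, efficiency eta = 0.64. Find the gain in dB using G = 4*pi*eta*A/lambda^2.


G_linear = 4*pi*0.64*6.08/0.092^2 = 5777.2
G_dB = 10*log10(5777.2) = 37.6 dB

37.6 dB


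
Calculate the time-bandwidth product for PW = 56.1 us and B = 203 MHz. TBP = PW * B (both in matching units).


TBP = 56.1 * 203 = 11388.3

11388.3


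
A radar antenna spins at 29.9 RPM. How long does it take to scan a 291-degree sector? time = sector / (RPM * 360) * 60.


t = 291 / (29.9 * 360) * 60 = 1.62 s

1.62 s


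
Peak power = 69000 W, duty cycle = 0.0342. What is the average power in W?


P_avg = 69000 * 0.0342 = 2359.8 W

2359.8 W


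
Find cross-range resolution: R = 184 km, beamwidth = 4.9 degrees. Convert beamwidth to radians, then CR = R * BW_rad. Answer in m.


BW_rad = 0.085521133
CR = 184000 * 0.085521133 = 15735.9 m

15735.9 m


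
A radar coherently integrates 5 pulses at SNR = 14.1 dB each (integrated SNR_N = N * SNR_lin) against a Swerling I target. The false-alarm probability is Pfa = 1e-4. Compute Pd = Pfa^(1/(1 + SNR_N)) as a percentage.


SNR_lin = 10^(14.1/10) = 25.70396
SNR_N = 5 * 25.70396 = 128.5198
1/(1 + SNR_N) = 1/129.5198 = 0.0077208
Pd = (1e-4)^0.0077208 = 0.93136
Pd = 93.1%

93.1%


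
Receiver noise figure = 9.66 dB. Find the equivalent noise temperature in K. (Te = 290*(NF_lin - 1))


NF_lin = 10^(9.66/10) = 9.246982
Te = 290 * (9.246982 - 1) = 2391.6 K

2391.6 K


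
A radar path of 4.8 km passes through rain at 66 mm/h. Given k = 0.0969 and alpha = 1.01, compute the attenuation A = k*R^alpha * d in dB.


gamma = 0.0969 * 66^1.01 = 6.669037 dB/km
A = 6.669037 * 4.8 = 32.01 dB

32.01 dB


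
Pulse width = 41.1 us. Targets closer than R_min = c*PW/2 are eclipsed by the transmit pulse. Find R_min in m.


R_min = 3e8 * 41.1e-6 / 2 = 6165.0 m

6165.0 m


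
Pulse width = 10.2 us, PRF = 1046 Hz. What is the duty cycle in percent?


DC = 10.2e-6 * 1046 * 100 = 1.07%

1.07%


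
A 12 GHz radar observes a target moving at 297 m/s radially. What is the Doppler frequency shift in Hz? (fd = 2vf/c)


fd = 2 * 297 * 12000000000.0 / 3e8 = 23760.0 Hz

23760.0 Hz


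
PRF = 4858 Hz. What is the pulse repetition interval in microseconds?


PRI = 1/4858 = 0.000205846 s = 205.8 us

205.8 us


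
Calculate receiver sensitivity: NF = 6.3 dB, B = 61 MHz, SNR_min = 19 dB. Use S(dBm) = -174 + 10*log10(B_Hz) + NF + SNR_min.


10*log10(61000000.0) = 77.85
S = -174 + 77.85 + 6.3 + 19 = -70.8 dBm

-70.8 dBm


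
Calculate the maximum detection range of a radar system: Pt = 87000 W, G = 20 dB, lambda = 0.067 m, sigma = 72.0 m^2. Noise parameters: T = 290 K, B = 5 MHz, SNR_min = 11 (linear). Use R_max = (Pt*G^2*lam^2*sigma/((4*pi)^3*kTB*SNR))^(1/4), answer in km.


G_lin = 10^(20/10) = 100.0
R^4 = 87000 * 100.0^2 * 0.067^2 * 72.0 / ((4*pi)^3 * 1.38e-23 * 290 * 5000000.0 * 11)
R^4 = 6.43772e17 m^4
R_max = (6.43772e17)^(1/4) = 28325.9 m = 28.3 km

28.3 km


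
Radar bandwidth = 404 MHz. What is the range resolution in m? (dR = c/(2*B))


dR = 3e8 / (2 * 404000000.0) = 0.37 m

0.37 m


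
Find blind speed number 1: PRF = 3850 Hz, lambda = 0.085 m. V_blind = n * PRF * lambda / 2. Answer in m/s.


V_blind = 1 * 3850 * 0.085 / 2 = 163.6 m/s

163.6 m/s


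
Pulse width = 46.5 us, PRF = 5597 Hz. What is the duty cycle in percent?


DC = 46.5e-6 * 5597 * 100 = 26.03%

26.03%


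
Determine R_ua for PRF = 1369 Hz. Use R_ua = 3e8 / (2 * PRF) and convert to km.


R_ua = 3e8 / (2 * 1369) = 109569.0 m = 109.6 km

109.6 km


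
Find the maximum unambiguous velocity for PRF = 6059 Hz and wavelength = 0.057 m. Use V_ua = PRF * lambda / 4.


V_ua = 6059 * 0.057 / 4 = 86.3 m/s

86.3 m/s


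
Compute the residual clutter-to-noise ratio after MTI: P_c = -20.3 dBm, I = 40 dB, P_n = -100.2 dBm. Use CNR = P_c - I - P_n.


CNR = -20.3 - 40 - (-100.2) = 39.9 dB

39.9 dB


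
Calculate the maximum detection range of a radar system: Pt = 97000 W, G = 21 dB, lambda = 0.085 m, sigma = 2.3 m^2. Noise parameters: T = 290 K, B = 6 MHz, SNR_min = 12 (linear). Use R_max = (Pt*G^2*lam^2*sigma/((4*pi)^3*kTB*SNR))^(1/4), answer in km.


G_lin = 10^(21/10) = 125.892541
R^4 = 97000 * 125.892541^2 * 0.085^2 * 2.3 / ((4*pi)^3 * 1.38e-23 * 290 * 6000000.0 * 12)
R^4 = 4.46785e16 m^4
R_max = (4.46785e16)^(1/4) = 14538.7 m = 14.5 km

14.5 km


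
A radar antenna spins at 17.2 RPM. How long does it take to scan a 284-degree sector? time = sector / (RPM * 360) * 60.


t = 284 / (17.2 * 360) * 60 = 2.75 s

2.75 s


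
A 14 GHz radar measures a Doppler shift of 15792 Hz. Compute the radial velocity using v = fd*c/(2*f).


v = 15792 * 3e8 / (2 * 14000000000.0) = 169.2 m/s

169.2 m/s


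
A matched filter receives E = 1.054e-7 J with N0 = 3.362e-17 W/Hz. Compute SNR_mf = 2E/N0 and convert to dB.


SNR_lin = 2 * 1.054e-7 / 3.362e-17 = 6.27e9
SNR_dB = 10*log10(6.27e9) = 98.0 dB

98.0 dB


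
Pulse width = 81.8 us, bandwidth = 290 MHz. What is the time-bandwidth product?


TBP = 81.8 * 290 = 23722.0

23722.0


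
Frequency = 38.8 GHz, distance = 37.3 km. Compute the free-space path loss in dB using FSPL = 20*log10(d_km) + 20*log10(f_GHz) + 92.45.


20*log10(37.3) = 31.43
20*log10(38.8) = 31.78
FSPL = 155.7 dB

155.7 dB


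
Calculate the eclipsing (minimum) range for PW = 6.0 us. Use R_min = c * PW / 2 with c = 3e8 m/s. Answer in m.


R_min = 3e8 * 6.0e-6 / 2 = 900.0 m

900.0 m


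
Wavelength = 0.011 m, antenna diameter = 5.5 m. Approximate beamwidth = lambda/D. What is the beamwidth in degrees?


BW_rad = 0.011 / 5.5 = 0.002
BW_deg = 0.11 degrees

0.11 degrees


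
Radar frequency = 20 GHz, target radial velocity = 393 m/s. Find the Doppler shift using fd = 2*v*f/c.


fd = 2 * 393 * 20000000000.0 / 3e8 = 52400.0 Hz

52400.0 Hz


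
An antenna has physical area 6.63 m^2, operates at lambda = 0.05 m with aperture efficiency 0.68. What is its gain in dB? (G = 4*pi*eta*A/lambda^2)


G_linear = 4*pi*0.68*6.63/0.05^2 = 22661.69
G_dB = 10*log10(22661.69) = 43.6 dB

43.6 dB


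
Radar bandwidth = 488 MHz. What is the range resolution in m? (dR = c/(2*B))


dR = 3e8 / (2 * 488000000.0) = 0.31 m

0.31 m


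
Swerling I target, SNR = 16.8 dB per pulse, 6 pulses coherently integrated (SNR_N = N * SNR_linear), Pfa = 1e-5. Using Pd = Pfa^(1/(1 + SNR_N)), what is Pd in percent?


SNR_lin = 10^(16.8/10) = 47.86301
SNR_N = 6 * 47.86301 = 287.17806
1/(1 + SNR_N) = 1/288.17806 = 0.0034701
Pd = (1e-5)^0.0034701 = 0.96084
Pd = 96.1%

96.1%


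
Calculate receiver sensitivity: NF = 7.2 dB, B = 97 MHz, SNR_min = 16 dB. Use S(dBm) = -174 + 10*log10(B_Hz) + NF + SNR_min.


10*log10(97000000.0) = 79.87
S = -174 + 79.87 + 7.2 + 16 = -70.9 dBm

-70.9 dBm


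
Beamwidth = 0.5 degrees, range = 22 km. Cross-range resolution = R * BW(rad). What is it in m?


BW_rad = 0.008726646
CR = 22000 * 0.008726646 = 192.0 m

192.0 m


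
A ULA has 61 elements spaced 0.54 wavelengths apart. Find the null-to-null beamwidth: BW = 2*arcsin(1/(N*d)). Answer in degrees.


1/(N*d) = 1/(61*0.54) = 0.030358
BW = 2*arcsin(0.030358) = 3.5 degrees

3.5 degrees


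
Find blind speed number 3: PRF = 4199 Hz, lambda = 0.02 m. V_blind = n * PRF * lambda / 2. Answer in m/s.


V_blind = 3 * 4199 * 0.02 / 2 = 126.0 m/s

126.0 m/s


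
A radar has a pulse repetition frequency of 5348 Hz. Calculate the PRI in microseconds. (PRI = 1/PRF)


PRI = 1/5348 = 0.0001869858 s = 187.0 us

187.0 us


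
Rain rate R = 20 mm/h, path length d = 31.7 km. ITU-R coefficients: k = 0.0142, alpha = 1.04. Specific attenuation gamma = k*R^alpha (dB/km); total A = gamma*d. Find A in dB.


gamma = 0.0142 * 20^1.04 = 0.320154 dB/km
A = 0.320154 * 31.7 = 10.15 dB

10.15 dB


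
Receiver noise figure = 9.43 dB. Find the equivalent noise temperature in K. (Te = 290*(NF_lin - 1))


NF_lin = 10^(9.43/10) = 8.770008
Te = 290 * (8.770008 - 1) = 2253.3 K

2253.3 K


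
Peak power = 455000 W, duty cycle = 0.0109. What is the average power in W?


P_avg = 455000 * 0.0109 = 4959.5 W

4959.5 W


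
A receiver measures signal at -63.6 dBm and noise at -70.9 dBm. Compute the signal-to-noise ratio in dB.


SNR = -63.6 - (-70.9) = 7.3 dB

7.3 dB


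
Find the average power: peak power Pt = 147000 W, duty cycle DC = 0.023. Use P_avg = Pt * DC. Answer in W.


P_avg = 147000 * 0.023 = 3381.0 W

3381.0 W


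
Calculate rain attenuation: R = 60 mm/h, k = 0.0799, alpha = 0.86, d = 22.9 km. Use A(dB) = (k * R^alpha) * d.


gamma = 0.0799 * 60^0.86 = 2.702445 dB/km
A = 2.702445 * 22.9 = 61.89 dB

61.89 dB


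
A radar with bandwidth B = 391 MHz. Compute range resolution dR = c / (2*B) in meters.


dR = 3e8 / (2 * 391000000.0) = 0.38 m

0.38 m


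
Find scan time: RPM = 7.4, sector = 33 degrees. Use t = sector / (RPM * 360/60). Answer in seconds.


t = 33 / (7.4 * 360) * 60 = 0.74 s

0.74 s


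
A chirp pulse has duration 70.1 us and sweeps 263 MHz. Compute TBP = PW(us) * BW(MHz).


TBP = 70.1 * 263 = 18436.3

18436.3


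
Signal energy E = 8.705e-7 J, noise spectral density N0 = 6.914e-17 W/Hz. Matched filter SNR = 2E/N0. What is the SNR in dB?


SNR_lin = 2 * 8.705e-7 / 6.914e-17 = 2.518e10
SNR_dB = 10*log10(2.518e10) = 104.0 dB

104.0 dB


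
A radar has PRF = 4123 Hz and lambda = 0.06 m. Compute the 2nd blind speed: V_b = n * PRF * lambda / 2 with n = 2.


V_blind = 2 * 4123 * 0.06 / 2 = 247.4 m/s

247.4 m/s


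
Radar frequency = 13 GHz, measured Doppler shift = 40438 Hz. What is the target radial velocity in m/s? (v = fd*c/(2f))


v = 40438 * 3e8 / (2 * 13000000000.0) = 466.6 m/s

466.6 m/s


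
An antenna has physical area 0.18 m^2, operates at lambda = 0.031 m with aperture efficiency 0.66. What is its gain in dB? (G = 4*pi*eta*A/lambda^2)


G_linear = 4*pi*0.66*0.18/0.031^2 = 1553.47
G_dB = 10*log10(1553.47) = 31.9 dB

31.9 dB


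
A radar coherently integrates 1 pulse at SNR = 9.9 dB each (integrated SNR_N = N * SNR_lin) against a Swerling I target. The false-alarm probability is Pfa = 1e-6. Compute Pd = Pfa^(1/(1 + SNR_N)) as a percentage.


SNR_lin = 10^(9.9/10) = 9.77237
SNR_N = 1 * 9.77237 = 9.77237
1/(1 + SNR_N) = 1/10.77237 = 0.0928301
Pd = (1e-6)^0.0928301 = 0.27734
Pd = 27.7%

27.7%


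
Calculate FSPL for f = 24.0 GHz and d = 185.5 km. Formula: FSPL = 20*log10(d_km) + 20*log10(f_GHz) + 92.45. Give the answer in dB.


20*log10(185.5) = 45.37
20*log10(24.0) = 27.6
FSPL = 165.4 dB

165.4 dB


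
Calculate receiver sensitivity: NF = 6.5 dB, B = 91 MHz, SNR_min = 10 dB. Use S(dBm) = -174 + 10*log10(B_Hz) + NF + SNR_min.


10*log10(91000000.0) = 79.59
S = -174 + 79.59 + 6.5 + 10 = -77.9 dBm

-77.9 dBm


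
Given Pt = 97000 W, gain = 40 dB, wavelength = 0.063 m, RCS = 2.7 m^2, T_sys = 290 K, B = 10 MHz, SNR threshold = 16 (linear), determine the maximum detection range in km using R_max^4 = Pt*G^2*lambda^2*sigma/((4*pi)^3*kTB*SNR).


G_lin = 10^(40/10) = 10000.0
R^4 = 97000 * 10000.0^2 * 0.063^2 * 2.7 / ((4*pi)^3 * 1.38e-23 * 290 * 10000000.0 * 16)
R^4 = 8.18069e19 m^4
R_max = (8.18069e19)^(1/4) = 95103.7 m = 95.1 km

95.1 km


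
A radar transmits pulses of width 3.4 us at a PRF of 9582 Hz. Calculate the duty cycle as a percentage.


DC = 3.4e-6 * 9582 * 100 = 3.26%

3.26%


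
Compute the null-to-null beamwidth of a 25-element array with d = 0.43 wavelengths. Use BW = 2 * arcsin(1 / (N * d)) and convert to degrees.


1/(N*d) = 1/(25*0.43) = 0.093023
BW = 2*arcsin(0.093023) = 10.7 degrees

10.7 degrees


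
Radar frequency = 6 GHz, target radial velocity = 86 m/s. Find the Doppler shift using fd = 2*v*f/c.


fd = 2 * 86 * 6000000000.0 / 3e8 = 3440.0 Hz

3440.0 Hz


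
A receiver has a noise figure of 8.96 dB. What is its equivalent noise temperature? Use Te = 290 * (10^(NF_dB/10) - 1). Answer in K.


NF_lin = 10^(8.96/10) = 7.870458
Te = 290 * (7.870458 - 1) = 1992.4 K

1992.4 K


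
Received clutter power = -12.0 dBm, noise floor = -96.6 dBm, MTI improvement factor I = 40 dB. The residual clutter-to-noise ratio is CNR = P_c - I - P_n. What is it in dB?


CNR = -12.0 - 40 - (-96.6) = 44.6 dB

44.6 dB


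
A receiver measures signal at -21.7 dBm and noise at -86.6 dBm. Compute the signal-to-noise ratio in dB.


SNR = -21.7 - (-86.6) = 64.9 dB

64.9 dB


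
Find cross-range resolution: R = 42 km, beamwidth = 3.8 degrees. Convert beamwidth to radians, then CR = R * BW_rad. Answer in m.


BW_rad = 0.066322512
CR = 42000 * 0.066322512 = 2785.5 m

2785.5 m


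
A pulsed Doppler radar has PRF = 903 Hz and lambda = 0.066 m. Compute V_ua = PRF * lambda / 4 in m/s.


V_ua = 903 * 0.066 / 4 = 14.9 m/s

14.9 m/s


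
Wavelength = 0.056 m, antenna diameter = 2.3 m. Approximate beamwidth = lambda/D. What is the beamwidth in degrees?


BW_rad = 0.056 / 2.3 = 0.024348
BW_deg = 1.4 degrees

1.4 degrees


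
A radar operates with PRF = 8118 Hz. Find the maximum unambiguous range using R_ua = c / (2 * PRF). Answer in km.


R_ua = 3e8 / (2 * 8118) = 18477.5 m = 18.5 km

18.5 km


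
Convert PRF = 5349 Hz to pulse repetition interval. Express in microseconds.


PRI = 1/5349 = 0.0001869508 s = 187.0 us

187.0 us


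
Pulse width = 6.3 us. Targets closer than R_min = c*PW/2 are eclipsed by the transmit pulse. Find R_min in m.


R_min = 3e8 * 6.3e-6 / 2 = 945.0 m

945.0 m


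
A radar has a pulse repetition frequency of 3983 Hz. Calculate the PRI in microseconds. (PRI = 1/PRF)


PRI = 1/3983 = 0.000251067 s = 251.1 us

251.1 us


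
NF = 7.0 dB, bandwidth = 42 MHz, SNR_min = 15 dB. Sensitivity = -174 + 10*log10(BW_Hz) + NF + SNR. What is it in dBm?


10*log10(42000000.0) = 76.23
S = -174 + 76.23 + 7.0 + 15 = -75.8 dBm

-75.8 dBm


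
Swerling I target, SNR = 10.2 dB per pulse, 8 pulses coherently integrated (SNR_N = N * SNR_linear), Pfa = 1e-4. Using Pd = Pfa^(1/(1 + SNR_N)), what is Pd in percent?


SNR_lin = 10^(10.2/10) = 10.47129
SNR_N = 8 * 10.47129 = 83.77032
1/(1 + SNR_N) = 1/84.77032 = 0.0117966
Pd = (1e-4)^0.0117966 = 0.89704
Pd = 89.7%

89.7%


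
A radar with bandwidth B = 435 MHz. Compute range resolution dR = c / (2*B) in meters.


dR = 3e8 / (2 * 435000000.0) = 0.34 m

0.34 m


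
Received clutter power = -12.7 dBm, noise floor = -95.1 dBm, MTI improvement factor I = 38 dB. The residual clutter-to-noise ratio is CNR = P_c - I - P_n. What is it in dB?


CNR = -12.7 - 38 - (-95.1) = 44.4 dB

44.4 dB


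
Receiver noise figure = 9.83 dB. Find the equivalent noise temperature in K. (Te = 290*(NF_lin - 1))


NF_lin = 10^(9.83/10) = 9.616123
Te = 290 * (9.616123 - 1) = 2498.7 K

2498.7 K


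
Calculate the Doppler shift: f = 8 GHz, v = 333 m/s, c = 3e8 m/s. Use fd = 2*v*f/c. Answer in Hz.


fd = 2 * 333 * 8000000000.0 / 3e8 = 17760.0 Hz

17760.0 Hz


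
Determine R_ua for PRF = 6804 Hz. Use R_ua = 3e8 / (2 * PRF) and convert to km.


R_ua = 3e8 / (2 * 6804) = 22045.9 m = 22.0 km

22.0 km


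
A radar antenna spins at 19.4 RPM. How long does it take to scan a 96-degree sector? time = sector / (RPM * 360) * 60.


t = 96 / (19.4 * 360) * 60 = 0.82 s

0.82 s


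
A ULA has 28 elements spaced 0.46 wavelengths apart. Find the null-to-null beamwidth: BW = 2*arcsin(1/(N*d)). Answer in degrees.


1/(N*d) = 1/(28*0.46) = 0.07764
BW = 2*arcsin(0.07764) = 8.9 degrees

8.9 degrees


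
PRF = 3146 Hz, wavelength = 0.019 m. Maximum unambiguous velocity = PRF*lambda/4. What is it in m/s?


V_ua = 3146 * 0.019 / 4 = 14.9 m/s

14.9 m/s


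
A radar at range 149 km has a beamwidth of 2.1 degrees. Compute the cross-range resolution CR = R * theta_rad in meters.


BW_rad = 0.036651914
CR = 149000 * 0.036651914 = 5461.1 m

5461.1 m


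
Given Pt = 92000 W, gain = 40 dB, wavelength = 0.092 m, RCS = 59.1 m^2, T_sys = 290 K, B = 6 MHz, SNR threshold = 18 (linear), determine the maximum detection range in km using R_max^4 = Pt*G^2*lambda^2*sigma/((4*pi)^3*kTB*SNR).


G_lin = 10^(40/10) = 10000.0
R^4 = 92000 * 10000.0^2 * 0.092^2 * 59.1 / ((4*pi)^3 * 1.38e-23 * 290 * 6000000.0 * 18)
R^4 = 5.36563e21 m^4
R_max = (5.36563e21)^(1/4) = 270648.2 m = 270.6 km

270.6 km


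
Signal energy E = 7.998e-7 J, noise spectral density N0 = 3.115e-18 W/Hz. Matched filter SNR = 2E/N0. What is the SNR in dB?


SNR_lin = 2 * 7.998e-7 / 3.115e-18 = 5.135e11
SNR_dB = 10*log10(5.135e11) = 117.1 dB

117.1 dB


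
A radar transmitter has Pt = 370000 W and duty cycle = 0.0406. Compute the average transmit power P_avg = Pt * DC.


P_avg = 370000 * 0.0406 = 15022.0 W

15022.0 W


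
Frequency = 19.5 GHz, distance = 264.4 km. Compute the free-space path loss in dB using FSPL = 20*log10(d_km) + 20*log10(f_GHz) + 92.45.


20*log10(264.4) = 48.45
20*log10(19.5) = 25.8
FSPL = 166.7 dB

166.7 dB


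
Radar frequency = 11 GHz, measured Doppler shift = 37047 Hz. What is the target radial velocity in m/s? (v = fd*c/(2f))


v = 37047 * 3e8 / (2 * 11000000000.0) = 505.2 m/s

505.2 m/s


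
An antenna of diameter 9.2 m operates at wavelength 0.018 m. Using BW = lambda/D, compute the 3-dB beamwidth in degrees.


BW_rad = 0.018 / 9.2 = 0.001957
BW_deg = 0.11 degrees

0.11 degrees


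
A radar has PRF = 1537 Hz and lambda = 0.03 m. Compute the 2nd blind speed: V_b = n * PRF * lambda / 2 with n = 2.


V_blind = 2 * 1537 * 0.03 / 2 = 46.1 m/s

46.1 m/s


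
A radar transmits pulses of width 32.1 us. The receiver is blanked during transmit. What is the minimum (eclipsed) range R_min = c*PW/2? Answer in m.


R_min = 3e8 * 32.1e-6 / 2 = 4815.0 m

4815.0 m


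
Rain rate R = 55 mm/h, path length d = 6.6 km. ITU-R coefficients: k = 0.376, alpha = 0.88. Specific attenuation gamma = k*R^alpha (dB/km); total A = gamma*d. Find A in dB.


gamma = 0.376 * 55^0.88 = 12.785185 dB/km
A = 12.785185 * 6.6 = 84.38 dB

84.38 dB


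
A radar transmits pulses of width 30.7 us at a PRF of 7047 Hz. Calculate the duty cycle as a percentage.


DC = 30.7e-6 * 7047 * 100 = 21.63%

21.63%


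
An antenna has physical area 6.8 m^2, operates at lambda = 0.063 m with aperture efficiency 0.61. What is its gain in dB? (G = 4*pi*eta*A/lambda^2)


G_linear = 4*pi*0.61*6.8/0.063^2 = 13133.11
G_dB = 10*log10(13133.11) = 41.2 dB

41.2 dB


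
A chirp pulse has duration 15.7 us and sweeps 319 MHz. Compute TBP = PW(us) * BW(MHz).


TBP = 15.7 * 319 = 5008.3

5008.3


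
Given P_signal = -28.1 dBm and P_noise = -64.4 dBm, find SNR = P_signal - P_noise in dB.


SNR = -28.1 - (-64.4) = 36.3 dB

36.3 dB


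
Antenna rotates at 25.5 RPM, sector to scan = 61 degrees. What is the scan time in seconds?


t = 61 / (25.5 * 360) * 60 = 0.4 s

0.4 s


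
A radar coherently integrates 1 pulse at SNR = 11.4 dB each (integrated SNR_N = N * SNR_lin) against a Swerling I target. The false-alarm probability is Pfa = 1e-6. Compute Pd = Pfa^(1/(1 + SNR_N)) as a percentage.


SNR_lin = 10^(11.4/10) = 13.80384
SNR_N = 1 * 13.80384 = 13.80384
1/(1 + SNR_N) = 1/14.80384 = 0.06755
Pd = (1e-6)^0.06755 = 0.39328
Pd = 39.3%

39.3%


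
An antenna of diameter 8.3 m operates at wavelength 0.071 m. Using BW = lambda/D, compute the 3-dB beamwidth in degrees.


BW_rad = 0.071 / 8.3 = 0.008554
BW_deg = 0.49 degrees

0.49 degrees


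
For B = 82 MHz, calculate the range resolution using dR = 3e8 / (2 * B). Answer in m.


dR = 3e8 / (2 * 82000000.0) = 1.83 m

1.83 m


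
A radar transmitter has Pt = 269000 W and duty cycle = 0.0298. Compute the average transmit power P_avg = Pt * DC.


P_avg = 269000 * 0.0298 = 8016.2 W

8016.2 W


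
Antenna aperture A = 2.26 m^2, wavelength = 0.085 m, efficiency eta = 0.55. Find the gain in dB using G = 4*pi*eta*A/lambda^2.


G_linear = 4*pi*0.55*2.26/0.085^2 = 2161.94
G_dB = 10*log10(2161.94) = 33.3 dB

33.3 dB


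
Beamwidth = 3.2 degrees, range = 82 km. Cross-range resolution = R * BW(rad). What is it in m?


BW_rad = 0.055850536
CR = 82000 * 0.055850536 = 4579.7 m

4579.7 m


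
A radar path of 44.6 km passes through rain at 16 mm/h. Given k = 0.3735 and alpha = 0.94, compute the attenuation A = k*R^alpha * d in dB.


gamma = 0.3735 * 16^0.94 = 5.06015 dB/km
A = 5.06015 * 44.6 = 225.68 dB

225.68 dB


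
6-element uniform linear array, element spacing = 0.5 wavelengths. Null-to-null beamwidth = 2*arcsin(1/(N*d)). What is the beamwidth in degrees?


1/(N*d) = 1/(6*0.5) = 0.333333
BW = 2*arcsin(0.333333) = 38.9 degrees

38.9 degrees


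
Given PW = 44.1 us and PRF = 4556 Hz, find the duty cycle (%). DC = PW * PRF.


DC = 44.1e-6 * 4556 * 100 = 20.09%

20.09%


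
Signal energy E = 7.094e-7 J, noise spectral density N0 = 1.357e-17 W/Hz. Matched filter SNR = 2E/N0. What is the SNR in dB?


SNR_lin = 2 * 7.094e-7 / 1.357e-17 = 1.046e11
SNR_dB = 10*log10(1.046e11) = 110.2 dB

110.2 dB


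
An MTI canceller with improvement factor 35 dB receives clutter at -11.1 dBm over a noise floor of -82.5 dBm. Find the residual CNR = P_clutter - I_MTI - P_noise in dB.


CNR = -11.1 - 35 - (-82.5) = 36.4 dB

36.4 dB


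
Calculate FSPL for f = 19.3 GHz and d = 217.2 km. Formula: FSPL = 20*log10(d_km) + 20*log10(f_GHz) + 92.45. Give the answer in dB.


20*log10(217.2) = 46.74
20*log10(19.3) = 25.71
FSPL = 164.9 dB

164.9 dB


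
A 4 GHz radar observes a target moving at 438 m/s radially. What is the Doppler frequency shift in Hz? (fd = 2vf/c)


fd = 2 * 438 * 4000000000.0 / 3e8 = 11680.0 Hz

11680.0 Hz


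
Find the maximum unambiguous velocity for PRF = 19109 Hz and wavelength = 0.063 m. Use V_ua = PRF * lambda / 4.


V_ua = 19109 * 0.063 / 4 = 301.0 m/s

301.0 m/s


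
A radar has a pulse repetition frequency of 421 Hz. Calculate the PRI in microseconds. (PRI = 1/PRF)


PRI = 1/421 = 0.0023752969 s = 2375.3 us

2375.3 us


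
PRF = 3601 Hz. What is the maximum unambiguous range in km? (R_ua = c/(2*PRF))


R_ua = 3e8 / (2 * 3601) = 41655.1 m = 41.7 km

41.7 km


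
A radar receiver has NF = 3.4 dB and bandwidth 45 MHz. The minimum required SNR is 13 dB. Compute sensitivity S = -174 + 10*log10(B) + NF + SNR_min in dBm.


10*log10(45000000.0) = 76.53
S = -174 + 76.53 + 3.4 + 13 = -81.1 dBm

-81.1 dBm


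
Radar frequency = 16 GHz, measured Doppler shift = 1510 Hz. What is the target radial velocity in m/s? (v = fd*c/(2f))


v = 1510 * 3e8 / (2 * 16000000000.0) = 14.2 m/s

14.2 m/s


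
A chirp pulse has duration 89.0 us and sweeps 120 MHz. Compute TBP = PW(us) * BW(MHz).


TBP = 89.0 * 120 = 10680.0

10680.0


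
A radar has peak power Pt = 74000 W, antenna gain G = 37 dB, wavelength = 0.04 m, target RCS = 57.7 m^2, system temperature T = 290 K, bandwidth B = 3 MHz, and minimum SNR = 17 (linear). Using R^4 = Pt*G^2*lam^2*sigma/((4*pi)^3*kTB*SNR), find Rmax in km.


G_lin = 10^(37/10) = 5011.872336
R^4 = 74000 * 5011.872336^2 * 0.04^2 * 57.7 / ((4*pi)^3 * 1.38e-23 * 290 * 3000000.0 * 17)
R^4 = 4.23692e20 m^4
R_max = (4.23692e20)^(1/4) = 143470.5 m = 143.5 km

143.5 km


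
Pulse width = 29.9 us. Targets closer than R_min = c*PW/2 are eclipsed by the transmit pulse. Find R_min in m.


R_min = 3e8 * 29.9e-6 / 2 = 4485.0 m

4485.0 m


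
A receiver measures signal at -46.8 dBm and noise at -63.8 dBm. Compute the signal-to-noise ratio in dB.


SNR = -46.8 - (-63.8) = 17.0 dB

17.0 dB


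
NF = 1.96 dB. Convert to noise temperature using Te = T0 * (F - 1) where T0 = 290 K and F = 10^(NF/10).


NF_lin = 10^(1.96/10) = 1.570363
Te = 290 * (1.570363 - 1) = 165.4 K

165.4 K


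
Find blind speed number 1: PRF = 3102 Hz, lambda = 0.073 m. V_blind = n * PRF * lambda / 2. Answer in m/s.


V_blind = 1 * 3102 * 0.073 / 2 = 113.2 m/s

113.2 m/s


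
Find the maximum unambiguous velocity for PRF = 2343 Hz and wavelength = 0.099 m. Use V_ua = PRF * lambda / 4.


V_ua = 2343 * 0.099 / 4 = 58.0 m/s

58.0 m/s


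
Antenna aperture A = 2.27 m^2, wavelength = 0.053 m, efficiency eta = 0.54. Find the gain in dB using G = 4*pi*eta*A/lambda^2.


G_linear = 4*pi*0.54*2.27/0.053^2 = 5483.75
G_dB = 10*log10(5483.75) = 37.4 dB

37.4 dB


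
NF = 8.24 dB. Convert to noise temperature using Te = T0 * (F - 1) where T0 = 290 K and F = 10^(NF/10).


NF_lin = 10^(8.24/10) = 6.668068
Te = 290 * (6.668068 - 1) = 1643.7 K

1643.7 K


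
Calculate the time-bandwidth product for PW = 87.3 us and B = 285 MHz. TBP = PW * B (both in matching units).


TBP = 87.3 * 285 = 24880.5

24880.5


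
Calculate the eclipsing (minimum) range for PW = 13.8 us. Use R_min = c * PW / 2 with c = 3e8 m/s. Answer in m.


R_min = 3e8 * 13.8e-6 / 2 = 2070.0 m

2070.0 m


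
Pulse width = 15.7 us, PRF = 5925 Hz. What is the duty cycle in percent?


DC = 15.7e-6 * 5925 * 100 = 9.3%

9.3%


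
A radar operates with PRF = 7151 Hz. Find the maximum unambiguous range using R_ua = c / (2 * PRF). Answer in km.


R_ua = 3e8 / (2 * 7151) = 20976.1 m = 21.0 km

21.0 km


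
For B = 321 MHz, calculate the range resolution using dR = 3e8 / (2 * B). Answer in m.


dR = 3e8 / (2 * 321000000.0) = 0.47 m

0.47 m


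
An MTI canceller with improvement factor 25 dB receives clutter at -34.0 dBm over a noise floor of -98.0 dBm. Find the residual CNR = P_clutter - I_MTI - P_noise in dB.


CNR = -34.0 - 25 - (-98.0) = 39.0 dB

39.0 dB


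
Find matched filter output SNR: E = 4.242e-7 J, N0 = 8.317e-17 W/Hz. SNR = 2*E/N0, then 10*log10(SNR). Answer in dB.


SNR_lin = 2 * 4.242e-7 / 8.317e-17 = 1.02e10
SNR_dB = 10*log10(1.02e10) = 100.1 dB

100.1 dB


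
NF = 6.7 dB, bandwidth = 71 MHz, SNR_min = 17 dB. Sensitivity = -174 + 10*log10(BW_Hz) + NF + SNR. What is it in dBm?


10*log10(71000000.0) = 78.51
S = -174 + 78.51 + 6.7 + 17 = -71.8 dBm

-71.8 dBm


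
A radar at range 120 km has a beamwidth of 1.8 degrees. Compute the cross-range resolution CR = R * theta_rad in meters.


BW_rad = 0.031415927
CR = 120000 * 0.031415927 = 3769.9 m

3769.9 m


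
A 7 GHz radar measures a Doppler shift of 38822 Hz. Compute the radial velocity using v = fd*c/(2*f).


v = 38822 * 3e8 / (2 * 7000000000.0) = 831.9 m/s

831.9 m/s


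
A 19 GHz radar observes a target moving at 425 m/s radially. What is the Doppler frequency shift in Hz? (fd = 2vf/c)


fd = 2 * 425 * 19000000000.0 / 3e8 = 53833.3 Hz

53833.3 Hz


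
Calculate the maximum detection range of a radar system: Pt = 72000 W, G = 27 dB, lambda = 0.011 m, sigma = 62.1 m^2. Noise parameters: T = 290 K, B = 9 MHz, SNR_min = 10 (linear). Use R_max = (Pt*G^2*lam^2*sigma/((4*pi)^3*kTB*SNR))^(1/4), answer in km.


G_lin = 10^(27/10) = 501.187234
R^4 = 72000 * 501.187234^2 * 0.011^2 * 62.1 / ((4*pi)^3 * 1.38e-23 * 290 * 9000000.0 * 10)
R^4 = 1.90134e17 m^4
R_max = (1.90134e17)^(1/4) = 20881.7 m = 20.9 km

20.9 km


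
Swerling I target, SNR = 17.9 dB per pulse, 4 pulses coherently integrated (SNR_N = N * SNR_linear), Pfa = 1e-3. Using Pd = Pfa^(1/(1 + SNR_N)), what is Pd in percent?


SNR_lin = 10^(17.9/10) = 61.6595
SNR_N = 4 * 61.6595 = 246.638
1/(1 + SNR_N) = 1/247.638 = 0.0040382
Pd = (1e-3)^0.0040382 = 0.97249
Pd = 97.2%

97.2%


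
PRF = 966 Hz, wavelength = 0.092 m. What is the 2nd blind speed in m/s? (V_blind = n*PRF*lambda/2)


V_blind = 2 * 966 * 0.092 / 2 = 88.9 m/s

88.9 m/s


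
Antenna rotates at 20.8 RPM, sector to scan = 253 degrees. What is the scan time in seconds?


t = 253 / (20.8 * 360) * 60 = 2.03 s

2.03 s


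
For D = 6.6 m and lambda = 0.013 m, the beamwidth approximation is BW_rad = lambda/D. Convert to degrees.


BW_rad = 0.013 / 6.6 = 0.00197
BW_deg = 0.11 degrees

0.11 degrees


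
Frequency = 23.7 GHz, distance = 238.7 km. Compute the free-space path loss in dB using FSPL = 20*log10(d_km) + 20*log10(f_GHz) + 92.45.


20*log10(238.7) = 47.56
20*log10(23.7) = 27.49
FSPL = 167.5 dB

167.5 dB


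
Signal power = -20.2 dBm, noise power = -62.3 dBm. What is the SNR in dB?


SNR = -20.2 - (-62.3) = 42.1 dB

42.1 dB


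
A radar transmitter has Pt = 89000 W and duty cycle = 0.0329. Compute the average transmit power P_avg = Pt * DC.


P_avg = 89000 * 0.0329 = 2928.1 W

2928.1 W


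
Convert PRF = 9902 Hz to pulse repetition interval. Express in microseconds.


PRI = 1/9902 = 0.0001009897 s = 101.0 us

101.0 us


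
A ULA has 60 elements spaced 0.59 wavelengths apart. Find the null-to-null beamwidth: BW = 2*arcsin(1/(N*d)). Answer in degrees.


1/(N*d) = 1/(60*0.59) = 0.028249
BW = 2*arcsin(0.028249) = 3.2 degrees

3.2 degrees


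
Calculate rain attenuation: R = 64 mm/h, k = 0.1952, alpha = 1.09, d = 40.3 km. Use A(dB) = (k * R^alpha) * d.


gamma = 0.1952 * 64^1.09 = 18.164188 dB/km
A = 18.164188 * 40.3 = 732.02 dB

732.02 dB


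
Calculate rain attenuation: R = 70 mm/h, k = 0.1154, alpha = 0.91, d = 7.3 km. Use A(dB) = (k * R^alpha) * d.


gamma = 0.1154 * 70^0.91 = 5.511185 dB/km
A = 5.511185 * 7.3 = 40.23 dB

40.23 dB


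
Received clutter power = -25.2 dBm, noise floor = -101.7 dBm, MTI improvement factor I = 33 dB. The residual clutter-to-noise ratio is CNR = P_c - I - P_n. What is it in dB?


CNR = -25.2 - 33 - (-101.7) = 43.5 dB

43.5 dB


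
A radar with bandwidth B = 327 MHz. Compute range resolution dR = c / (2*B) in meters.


dR = 3e8 / (2 * 327000000.0) = 0.46 m

0.46 m


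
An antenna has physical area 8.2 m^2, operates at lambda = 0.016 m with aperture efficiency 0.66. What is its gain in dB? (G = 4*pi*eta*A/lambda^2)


G_linear = 4*pi*0.66*8.2/0.016^2 = 265660.93
G_dB = 10*log10(265660.93) = 54.2 dB

54.2 dB


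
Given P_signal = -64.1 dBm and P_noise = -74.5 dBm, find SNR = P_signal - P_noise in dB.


SNR = -64.1 - (-74.5) = 10.4 dB

10.4 dB


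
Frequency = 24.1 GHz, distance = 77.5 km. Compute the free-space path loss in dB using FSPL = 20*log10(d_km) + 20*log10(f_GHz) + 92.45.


20*log10(77.5) = 37.79
20*log10(24.1) = 27.64
FSPL = 157.9 dB

157.9 dB


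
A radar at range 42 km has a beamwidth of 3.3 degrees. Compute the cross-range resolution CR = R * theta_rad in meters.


BW_rad = 0.057595865
CR = 42000 * 0.057595865 = 2419.0 m

2419.0 m


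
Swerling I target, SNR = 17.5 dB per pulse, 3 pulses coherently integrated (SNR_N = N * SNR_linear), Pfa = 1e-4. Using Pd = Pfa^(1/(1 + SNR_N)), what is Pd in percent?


SNR_lin = 10^(17.5/10) = 56.23413
SNR_N = 3 * 56.23413 = 168.70239
1/(1 + SNR_N) = 1/169.70239 = 0.0058927
Pd = (1e-4)^0.0058927 = 0.94717
Pd = 94.7%

94.7%


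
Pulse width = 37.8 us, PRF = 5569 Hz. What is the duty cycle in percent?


DC = 37.8e-6 * 5569 * 100 = 21.05%

21.05%


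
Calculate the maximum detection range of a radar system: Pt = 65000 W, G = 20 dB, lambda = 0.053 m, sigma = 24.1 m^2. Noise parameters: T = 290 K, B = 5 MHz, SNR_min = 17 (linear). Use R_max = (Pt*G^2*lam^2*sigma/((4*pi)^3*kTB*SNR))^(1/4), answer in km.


G_lin = 10^(20/10) = 100.0
R^4 = 65000 * 100.0^2 * 0.053^2 * 24.1 / ((4*pi)^3 * 1.38e-23 * 290 * 5000000.0 * 17)
R^4 = 6.51863e16 m^4
R_max = (6.51863e16)^(1/4) = 15978.6 m = 16.0 km

16.0 km


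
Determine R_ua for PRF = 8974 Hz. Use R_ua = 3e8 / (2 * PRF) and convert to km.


R_ua = 3e8 / (2 * 8974) = 16715.0 m = 16.7 km

16.7 km


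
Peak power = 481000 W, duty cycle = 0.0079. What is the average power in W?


P_avg = 481000 * 0.0079 = 3799.9 W

3799.9 W


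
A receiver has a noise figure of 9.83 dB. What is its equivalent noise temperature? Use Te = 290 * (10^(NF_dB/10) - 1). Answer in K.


NF_lin = 10^(9.83/10) = 9.616123
Te = 290 * (9.616123 - 1) = 2498.7 K

2498.7 K


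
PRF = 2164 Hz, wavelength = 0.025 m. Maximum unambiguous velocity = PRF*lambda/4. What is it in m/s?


V_ua = 2164 * 0.025 / 4 = 13.5 m/s

13.5 m/s


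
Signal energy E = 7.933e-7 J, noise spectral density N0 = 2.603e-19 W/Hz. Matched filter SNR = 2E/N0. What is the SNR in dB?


SNR_lin = 2 * 7.933e-7 / 2.603e-19 = 6.095e12
SNR_dB = 10*log10(6.095e12) = 127.8 dB

127.8 dB


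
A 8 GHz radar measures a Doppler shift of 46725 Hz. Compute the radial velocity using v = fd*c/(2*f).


v = 46725 * 3e8 / (2 * 8000000000.0) = 876.1 m/s

876.1 m/s


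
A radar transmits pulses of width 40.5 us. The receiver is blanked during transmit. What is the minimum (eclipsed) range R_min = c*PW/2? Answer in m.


R_min = 3e8 * 40.5e-6 / 2 = 6075.0 m

6075.0 m


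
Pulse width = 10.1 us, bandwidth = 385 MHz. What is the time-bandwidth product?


TBP = 10.1 * 385 = 3888.5

3888.5


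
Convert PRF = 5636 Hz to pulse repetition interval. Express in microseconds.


PRI = 1/5636 = 0.0001774308 s = 177.4 us

177.4 us


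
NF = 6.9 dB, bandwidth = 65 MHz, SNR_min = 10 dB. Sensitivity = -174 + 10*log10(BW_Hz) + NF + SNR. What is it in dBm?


10*log10(65000000.0) = 78.13
S = -174 + 78.13 + 6.9 + 10 = -79.0 dBm

-79.0 dBm


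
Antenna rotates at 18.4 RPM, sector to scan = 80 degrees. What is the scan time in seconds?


t = 80 / (18.4 * 360) * 60 = 0.72 s

0.72 s


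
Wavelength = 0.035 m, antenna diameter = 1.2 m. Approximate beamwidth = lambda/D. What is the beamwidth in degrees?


BW_rad = 0.035 / 1.2 = 0.029167
BW_deg = 1.67 degrees

1.67 degrees


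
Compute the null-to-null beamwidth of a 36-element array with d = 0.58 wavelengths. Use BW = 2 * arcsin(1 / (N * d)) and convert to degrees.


1/(N*d) = 1/(36*0.58) = 0.047893
BW = 2*arcsin(0.047893) = 5.5 degrees

5.5 degrees


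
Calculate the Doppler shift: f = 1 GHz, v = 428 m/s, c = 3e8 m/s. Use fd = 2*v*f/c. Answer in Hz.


fd = 2 * 428 * 1000000000.0 / 3e8 = 2853.3 Hz

2853.3 Hz


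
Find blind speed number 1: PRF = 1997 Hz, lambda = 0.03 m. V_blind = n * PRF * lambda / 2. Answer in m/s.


V_blind = 1 * 1997 * 0.03 / 2 = 30.0 m/s

30.0 m/s


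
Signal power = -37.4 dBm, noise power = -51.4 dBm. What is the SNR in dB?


SNR = -37.4 - (-51.4) = 14.0 dB

14.0 dB


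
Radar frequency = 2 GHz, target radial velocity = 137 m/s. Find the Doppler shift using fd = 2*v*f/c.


fd = 2 * 137 * 2000000000.0 / 3e8 = 1826.7 Hz

1826.7 Hz


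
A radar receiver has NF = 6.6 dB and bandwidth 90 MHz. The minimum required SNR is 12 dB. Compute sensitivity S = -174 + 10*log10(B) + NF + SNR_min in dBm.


10*log10(90000000.0) = 79.54
S = -174 + 79.54 + 6.6 + 12 = -75.9 dBm

-75.9 dBm


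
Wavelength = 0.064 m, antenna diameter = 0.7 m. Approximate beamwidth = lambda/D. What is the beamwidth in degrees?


BW_rad = 0.064 / 0.7 = 0.091429
BW_deg = 5.24 degrees

5.24 degrees


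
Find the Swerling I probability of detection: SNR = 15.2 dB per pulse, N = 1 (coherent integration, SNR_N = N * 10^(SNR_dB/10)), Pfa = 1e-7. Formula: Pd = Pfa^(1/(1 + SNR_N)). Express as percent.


SNR_lin = 10^(15.2/10) = 33.11311
SNR_N = 1 * 33.11311 = 33.11311
1/(1 + SNR_N) = 1/34.11311 = 0.0293142
Pd = (1e-7)^0.0293142 = 0.62345
Pd = 62.3%

62.3%


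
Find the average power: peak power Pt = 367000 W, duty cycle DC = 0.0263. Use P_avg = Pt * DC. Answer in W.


P_avg = 367000 * 0.0263 = 9652.1 W

9652.1 W


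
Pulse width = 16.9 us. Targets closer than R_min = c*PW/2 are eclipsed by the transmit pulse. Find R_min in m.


R_min = 3e8 * 16.9e-6 / 2 = 2535.0 m

2535.0 m


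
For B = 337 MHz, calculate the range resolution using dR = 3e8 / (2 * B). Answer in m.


dR = 3e8 / (2 * 337000000.0) = 0.45 m

0.45 m


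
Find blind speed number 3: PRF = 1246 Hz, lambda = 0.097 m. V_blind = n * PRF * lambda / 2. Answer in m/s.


V_blind = 3 * 1246 * 0.097 / 2 = 181.3 m/s

181.3 m/s


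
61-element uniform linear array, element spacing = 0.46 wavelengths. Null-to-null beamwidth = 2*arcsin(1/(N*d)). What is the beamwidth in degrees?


1/(N*d) = 1/(61*0.46) = 0.035638
BW = 2*arcsin(0.035638) = 4.1 degrees

4.1 degrees


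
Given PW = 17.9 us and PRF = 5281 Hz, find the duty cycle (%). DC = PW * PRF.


DC = 17.9e-6 * 5281 * 100 = 9.45%

9.45%


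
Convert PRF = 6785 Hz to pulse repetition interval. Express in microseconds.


PRI = 1/6785 = 0.0001473839 s = 147.4 us

147.4 us


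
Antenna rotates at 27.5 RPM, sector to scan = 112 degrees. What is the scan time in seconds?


t = 112 / (27.5 * 360) * 60 = 0.68 s

0.68 s


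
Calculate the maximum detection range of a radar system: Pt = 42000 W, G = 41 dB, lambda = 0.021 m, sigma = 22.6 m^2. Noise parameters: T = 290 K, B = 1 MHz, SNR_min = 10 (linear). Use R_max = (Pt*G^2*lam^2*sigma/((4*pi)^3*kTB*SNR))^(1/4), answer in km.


G_lin = 10^(41/10) = 12589.254118
R^4 = 42000 * 12589.254118^2 * 0.021^2 * 22.6 / ((4*pi)^3 * 1.38e-23 * 290 * 1000000.0 * 10)
R^4 = 8.35391e20 m^4
R_max = (8.35391e20)^(1/4) = 170009.2 m = 170.0 km

170.0 km


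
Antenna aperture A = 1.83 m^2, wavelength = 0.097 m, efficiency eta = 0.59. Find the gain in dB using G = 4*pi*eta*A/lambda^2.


G_linear = 4*pi*0.59*1.83/0.097^2 = 1442.01
G_dB = 10*log10(1442.01) = 31.6 dB

31.6 dB


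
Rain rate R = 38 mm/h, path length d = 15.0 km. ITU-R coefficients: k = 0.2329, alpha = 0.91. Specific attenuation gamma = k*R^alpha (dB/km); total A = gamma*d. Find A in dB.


gamma = 0.2329 * 38^0.91 = 6.379293 dB/km
A = 6.379293 * 15.0 = 95.69 dB

95.69 dB


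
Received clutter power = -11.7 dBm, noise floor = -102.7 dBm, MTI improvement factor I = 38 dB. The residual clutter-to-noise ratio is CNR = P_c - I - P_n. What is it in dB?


CNR = -11.7 - 38 - (-102.7) = 53.0 dB

53.0 dB


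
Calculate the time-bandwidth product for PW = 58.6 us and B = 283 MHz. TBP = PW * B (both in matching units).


TBP = 58.6 * 283 = 16583.8

16583.8


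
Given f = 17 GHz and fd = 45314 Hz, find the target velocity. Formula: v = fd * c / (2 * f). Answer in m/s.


v = 45314 * 3e8 / (2 * 17000000000.0) = 399.8 m/s

399.8 m/s


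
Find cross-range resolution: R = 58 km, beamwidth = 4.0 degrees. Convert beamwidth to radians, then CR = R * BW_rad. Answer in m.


BW_rad = 0.06981317
CR = 58000 * 0.06981317 = 4049.2 m

4049.2 m
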